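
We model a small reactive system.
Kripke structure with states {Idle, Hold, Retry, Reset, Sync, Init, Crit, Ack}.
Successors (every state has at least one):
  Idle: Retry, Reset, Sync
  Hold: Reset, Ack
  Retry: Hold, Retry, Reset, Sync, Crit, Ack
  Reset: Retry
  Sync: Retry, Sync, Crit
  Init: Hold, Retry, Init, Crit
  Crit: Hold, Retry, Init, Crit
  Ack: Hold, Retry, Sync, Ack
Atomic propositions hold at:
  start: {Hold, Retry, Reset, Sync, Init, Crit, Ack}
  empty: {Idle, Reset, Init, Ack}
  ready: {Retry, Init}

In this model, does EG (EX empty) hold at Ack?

Sat(EX empty) = {s : some successor in {Idle, Reset, Init, Ack}} = {Idle, Hold, Retry, Init, Crit, Ack}
EG (EX empty): greatest fixpoint, start Z0 = {Idle, Hold, Retry, Init, Crit, Ack}, keep only states in Sat with some successor in Z. Already a fixed point.
Sat(EG (EX empty)) = {Idle, Hold, Retry, Init, Crit, Ack}
Ack ∈ Sat(EG (EX empty)) = {Idle, Hold, Retry, Init, Crit, Ack}, so the formula holds at Ack.

Yes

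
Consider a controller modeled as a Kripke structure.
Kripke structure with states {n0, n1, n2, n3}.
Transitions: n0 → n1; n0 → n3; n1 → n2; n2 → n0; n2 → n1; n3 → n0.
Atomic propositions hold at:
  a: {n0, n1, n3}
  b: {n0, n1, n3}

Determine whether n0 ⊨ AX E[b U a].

Yes

E[b U a]: least fixpoint, start Z0 = Sat(a) = {n0, n1, n3}, add states in Sat(b) with some successor in Z. Already a fixed point.
Sat(E[b U a]) = {n0, n1, n3}
Sat(AX E[b U a]) = {s : every successor in {n0, n1, n3}} = {n0, n2, n3}
n0 ∈ Sat(AX E[b U a]) = {n0, n2, n3}, so the formula holds at n0.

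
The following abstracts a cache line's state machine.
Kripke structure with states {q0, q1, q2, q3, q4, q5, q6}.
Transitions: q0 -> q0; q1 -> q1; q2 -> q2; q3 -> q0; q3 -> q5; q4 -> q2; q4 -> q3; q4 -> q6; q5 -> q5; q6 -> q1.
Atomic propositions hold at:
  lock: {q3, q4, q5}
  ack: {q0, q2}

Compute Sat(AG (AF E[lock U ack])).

{q0, q2}

E[lock U ack]: least fixpoint, start Z0 = Sat(ack) = {q0, q2}, add states in Sat(lock) with some successor in Z. Z1 = {q0, q2, q3, q4}; fixed.
Sat(E[lock U ack]) = {q0, q2, q3, q4}
AF E[lock U ack]: least fixpoint, start Z0 = {q0, q2, q3, q4}, add states with every successor in Z. Already a fixed point.
Sat(AF E[lock U ack]) = {q0, q2, q3, q4}
AG (AF E[lock U ack]): greatest fixpoint, start Z0 = {q0, q2, q3, q4}, keep only states in Sat with every successor in Z. Z1 = {q0, q2}; fixed.
Sat(AG (AF E[lock U ack])) = {q0, q2}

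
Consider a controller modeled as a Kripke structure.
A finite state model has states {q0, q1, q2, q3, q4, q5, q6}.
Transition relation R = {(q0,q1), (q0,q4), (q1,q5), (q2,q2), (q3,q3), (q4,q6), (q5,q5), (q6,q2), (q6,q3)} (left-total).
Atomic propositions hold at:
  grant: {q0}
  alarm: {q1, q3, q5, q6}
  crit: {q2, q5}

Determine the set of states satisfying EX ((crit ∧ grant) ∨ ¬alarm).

{q0, q2, q6}

Sat(crit ∧ grant) = ∅
Sat(¬alarm) = {q0, q2, q4}
Sat((crit ∧ grant) ∨ ¬alarm) = {q0, q2, q4}
Sat(EX ((crit ∧ grant) ∨ ¬alarm)) = {s : some successor in {q0, q2, q4}} = {q0, q2, q6}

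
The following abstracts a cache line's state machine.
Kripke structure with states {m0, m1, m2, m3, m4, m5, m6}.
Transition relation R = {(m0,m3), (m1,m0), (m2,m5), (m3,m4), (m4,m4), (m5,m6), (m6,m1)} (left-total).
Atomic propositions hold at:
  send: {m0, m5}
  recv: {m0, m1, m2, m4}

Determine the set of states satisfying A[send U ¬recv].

{m0, m3, m5, m6}

Sat(¬recv) = {m3, m5, m6}
A[send U ¬recv]: least fixpoint, start Z0 = Sat(¬recv) = {m3, m5, m6}, add states in Sat(send) with every successor in Z. Z1 = {m0, m3, m5, m6}; fixed.
Sat(A[send U ¬recv]) = {m0, m3, m5, m6}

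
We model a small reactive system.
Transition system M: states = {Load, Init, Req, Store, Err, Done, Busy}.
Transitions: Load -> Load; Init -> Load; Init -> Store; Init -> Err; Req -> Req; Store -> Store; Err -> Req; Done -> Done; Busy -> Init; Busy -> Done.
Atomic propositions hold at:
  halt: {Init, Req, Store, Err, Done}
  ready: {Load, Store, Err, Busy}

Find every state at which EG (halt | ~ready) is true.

Sat(~ready) = {Init, Req, Done}
Sat(halt | ~ready) = {Init, Req, Store, Err, Done}
EG (halt | ~ready): greatest fixpoint, start Z0 = {Init, Req, Store, Err, Done}, keep only states in Sat with some successor in Z. Already a fixed point.
Sat(EG (halt | ~ready)) = {Init, Req, Store, Err, Done}

{Init, Req, Store, Err, Done}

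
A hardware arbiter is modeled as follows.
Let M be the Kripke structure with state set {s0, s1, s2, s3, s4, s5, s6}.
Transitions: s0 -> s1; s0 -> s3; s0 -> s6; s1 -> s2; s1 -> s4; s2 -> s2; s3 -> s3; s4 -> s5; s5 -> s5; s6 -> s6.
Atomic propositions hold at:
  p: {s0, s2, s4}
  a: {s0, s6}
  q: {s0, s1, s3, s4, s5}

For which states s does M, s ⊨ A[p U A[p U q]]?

A[p U q]: least fixpoint, start Z0 = Sat(q) = {s0, s1, s3, s4, s5}, add states in Sat(p) with every successor in Z. Already a fixed point.
Sat(A[p U q]) = {s0, s1, s3, s4, s5}
A[p U A[p U q]]: least fixpoint, start Z0 = Sat(A[p U q]) = {s0, s1, s3, s4, s5}, add states in Sat(p) with every successor in Z. Already a fixed point.
Sat(A[p U A[p U q]]) = {s0, s1, s3, s4, s5}

{s0, s1, s3, s4, s5}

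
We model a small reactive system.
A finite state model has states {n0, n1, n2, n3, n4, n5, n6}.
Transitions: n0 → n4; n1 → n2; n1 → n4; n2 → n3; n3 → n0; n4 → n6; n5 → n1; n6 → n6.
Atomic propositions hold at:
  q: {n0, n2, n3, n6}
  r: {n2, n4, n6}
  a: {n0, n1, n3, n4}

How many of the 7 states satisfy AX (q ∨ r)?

6

Sat(q ∨ r) = {n0, n2, n3, n4, n6}
Sat(AX (q ∨ r)) = {s : every successor in {n0, n2, n3, n4, n6}} = {n0, n1, n2, n3, n4, n6}
|Sat(AX (q ∨ r))| = |{n0, n1, n2, n3, n4, n6}| = 6.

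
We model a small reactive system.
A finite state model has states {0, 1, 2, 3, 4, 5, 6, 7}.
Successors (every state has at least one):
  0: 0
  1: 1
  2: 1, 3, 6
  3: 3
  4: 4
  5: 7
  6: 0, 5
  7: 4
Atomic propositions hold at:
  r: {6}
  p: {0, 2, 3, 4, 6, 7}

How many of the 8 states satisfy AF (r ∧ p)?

1

Sat(r ∧ p) = {6}
AF (r ∧ p): least fixpoint, start Z0 = {6}, add states with every successor in Z. Already a fixed point.
Sat(AF (r ∧ p)) = {6}
|Sat(AF (r ∧ p))| = |{6}| = 1.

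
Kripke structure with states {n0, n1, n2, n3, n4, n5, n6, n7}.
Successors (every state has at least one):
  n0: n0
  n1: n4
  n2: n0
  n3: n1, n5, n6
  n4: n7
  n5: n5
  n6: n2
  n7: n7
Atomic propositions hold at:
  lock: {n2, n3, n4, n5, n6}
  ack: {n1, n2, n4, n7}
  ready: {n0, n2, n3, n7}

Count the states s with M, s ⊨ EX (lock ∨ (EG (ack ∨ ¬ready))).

6

Sat(¬ready) = {n1, n4, n5, n6}
Sat(ack ∨ ¬ready) = {n1, n2, n4, n5, n6, n7}
EG (ack ∨ ¬ready): greatest fixpoint, start Z0 = {n1, n2, n4, n5, n6, n7}, keep only states in Sat with some successor in Z. Z1 = {n1, n4, n5, n6, n7}; Z2 = {n1, n4, n5, n7}; fixed.
Sat(EG (ack ∨ ¬ready)) = {n1, n4, n5, n7}
Sat(lock ∨ (EG (ack ∨ ¬ready))) = {n1, n2, n3, n4, n5, n6, n7}
Sat(EX (lock ∨ (EG (ack ∨ ¬ready)))) = {s : some successor in {n1, n2, n3, n4, n5, n6, n7}} = {n1, n3, n4, n5, n6, n7}
|Sat(EX (lock ∨ (EG (ack ∨ ¬ready))))| = |{n1, n3, n4, n5, n6, n7}| = 6.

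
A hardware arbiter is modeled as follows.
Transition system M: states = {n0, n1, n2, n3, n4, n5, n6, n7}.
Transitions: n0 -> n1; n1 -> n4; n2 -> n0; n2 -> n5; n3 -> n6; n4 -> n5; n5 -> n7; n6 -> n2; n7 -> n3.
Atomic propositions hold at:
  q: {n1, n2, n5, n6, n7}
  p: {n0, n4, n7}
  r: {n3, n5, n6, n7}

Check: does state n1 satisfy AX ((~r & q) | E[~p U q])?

No

Sat(~r) = {n0, n1, n2, n4}
Sat(~r & q) = {n1, n2}
Sat(~p) = {n1, n2, n3, n5, n6}
E[~p U q]: least fixpoint, start Z0 = Sat(q) = {n1, n2, n5, n6, n7}, add states in Sat(~p) with some successor in Z. Z1 = {n1, n2, n3, n5, n6, n7}; fixed.
Sat(E[~p U q]) = {n1, n2, n3, n5, n6, n7}
Sat((~r & q) | E[~p U q]) = {n1, n2, n3, n5, n6, n7}
Sat(AX ((~r & q) | E[~p U q])) = {s : every successor in {n1, n2, n3, n5, n6, n7}} = {n0, n3, n4, n5, n6, n7}
n1 ∉ Sat(AX ((~r & q) | E[~p U q])) = {n0, n3, n4, n5, n6, n7}, so the formula does not hold at n1.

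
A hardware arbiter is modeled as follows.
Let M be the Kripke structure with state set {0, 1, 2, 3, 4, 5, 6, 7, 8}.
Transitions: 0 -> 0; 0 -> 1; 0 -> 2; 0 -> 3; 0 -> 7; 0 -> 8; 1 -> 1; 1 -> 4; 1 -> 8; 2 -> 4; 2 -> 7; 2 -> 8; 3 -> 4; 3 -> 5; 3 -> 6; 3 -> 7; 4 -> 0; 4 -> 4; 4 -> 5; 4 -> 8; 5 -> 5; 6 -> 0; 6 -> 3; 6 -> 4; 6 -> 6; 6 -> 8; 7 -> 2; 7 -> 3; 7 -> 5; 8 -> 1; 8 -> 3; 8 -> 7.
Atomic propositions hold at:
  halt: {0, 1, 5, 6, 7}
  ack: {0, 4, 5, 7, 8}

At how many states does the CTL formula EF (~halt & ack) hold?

Sat(~halt) = {2, 3, 4, 8}
Sat(~halt & ack) = {4, 8}
EF (~halt & ack): least fixpoint, start Z0 = {4, 8}, add states with some successor in Z. Z1 = {0, 1, 2, 3, 4, 6, 8}; Z2 = {0, 1, 2, 3, 4, 6, 7, 8}; fixed.
Sat(EF (~halt & ack)) = {0, 1, 2, 3, 4, 6, 7, 8}
|Sat(EF (~halt & ack))| = |{0, 1, 2, 3, 4, 6, 7, 8}| = 8.

8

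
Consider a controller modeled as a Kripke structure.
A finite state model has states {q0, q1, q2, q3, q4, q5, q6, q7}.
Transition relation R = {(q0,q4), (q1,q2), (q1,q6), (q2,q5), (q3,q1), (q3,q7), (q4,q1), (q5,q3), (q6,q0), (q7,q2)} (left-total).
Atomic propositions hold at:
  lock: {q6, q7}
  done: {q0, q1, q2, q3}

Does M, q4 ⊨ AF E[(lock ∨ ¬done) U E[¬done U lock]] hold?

No

Sat(¬done) = {q4, q5, q6, q7}
Sat(lock ∨ ¬done) = {q4, q5, q6, q7}
E[¬done U lock]: least fixpoint, start Z0 = Sat(lock) = {q6, q7}, add states in Sat(¬done) with some successor in Z. Already a fixed point.
Sat(E[¬done U lock]) = {q6, q7}
E[(lock ∨ ¬done) U E[¬done U lock]]: least fixpoint, start Z0 = Sat(E[¬done U lock]) = {q6, q7}, add states in Sat(lock ∨ ¬done) with some successor in Z. Already a fixed point.
Sat(E[(lock ∨ ¬done) U E[¬done U lock]]) = {q6, q7}
AF E[(lock ∨ ¬done) U E[¬done U lock]]: least fixpoint, start Z0 = {q6, q7}, add states with every successor in Z. Already a fixed point.
Sat(AF E[(lock ∨ ¬done) U E[¬done U lock]]) = {q6, q7}
q4 ∉ Sat(AF E[(lock ∨ ¬done) U E[¬done U lock]]) = {q6, q7}, so the formula does not hold at q4.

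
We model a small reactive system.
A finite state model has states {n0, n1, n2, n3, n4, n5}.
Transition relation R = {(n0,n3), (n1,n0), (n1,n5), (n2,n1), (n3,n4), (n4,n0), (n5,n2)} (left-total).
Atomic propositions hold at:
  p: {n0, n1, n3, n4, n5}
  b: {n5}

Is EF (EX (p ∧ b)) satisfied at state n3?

No

Sat(p ∧ b) = {n5}
Sat(EX (p ∧ b)) = {s : some successor in {n5}} = {n1}
EF (EX (p ∧ b)): least fixpoint, start Z0 = {n1}, add states with some successor in Z. Z1 = {n1, n2}; Z2 = {n1, n2, n5}; fixed.
Sat(EF (EX (p ∧ b))) = {n1, n2, n5}
n3 ∉ Sat(EF (EX (p ∧ b))) = {n1, n2, n5}, so the formula does not hold at n3.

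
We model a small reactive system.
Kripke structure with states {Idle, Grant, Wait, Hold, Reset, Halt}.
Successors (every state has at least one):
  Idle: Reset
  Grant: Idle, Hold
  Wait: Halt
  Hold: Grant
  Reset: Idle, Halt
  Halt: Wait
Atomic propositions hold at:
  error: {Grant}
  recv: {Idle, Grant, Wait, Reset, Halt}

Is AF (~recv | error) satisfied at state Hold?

Sat(~recv) = {Hold}
Sat(~recv | error) = {Grant, Hold}
AF (~recv | error): least fixpoint, start Z0 = {Grant, Hold}, add states with every successor in Z. Already a fixed point.
Sat(AF (~recv | error)) = {Grant, Hold}
Hold ∈ Sat(AF (~recv | error)) = {Grant, Hold}, so the formula holds at Hold.

Yes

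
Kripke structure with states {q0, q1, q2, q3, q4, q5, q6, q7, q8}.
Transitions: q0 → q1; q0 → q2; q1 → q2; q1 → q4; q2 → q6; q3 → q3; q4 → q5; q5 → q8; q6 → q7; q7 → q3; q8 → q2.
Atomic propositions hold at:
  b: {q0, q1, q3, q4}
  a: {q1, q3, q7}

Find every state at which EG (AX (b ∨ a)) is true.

Sat(b ∨ a) = {q0, q1, q3, q4, q7}
Sat(AX (b ∨ a)) = {s : every successor in {q0, q1, q3, q4, q7}} = {q3, q6, q7}
EG (AX (b ∨ a)): greatest fixpoint, start Z0 = {q3, q6, q7}, keep only states in Sat with some successor in Z. Already a fixed point.
Sat(EG (AX (b ∨ a))) = {q3, q6, q7}

{q3, q6, q7}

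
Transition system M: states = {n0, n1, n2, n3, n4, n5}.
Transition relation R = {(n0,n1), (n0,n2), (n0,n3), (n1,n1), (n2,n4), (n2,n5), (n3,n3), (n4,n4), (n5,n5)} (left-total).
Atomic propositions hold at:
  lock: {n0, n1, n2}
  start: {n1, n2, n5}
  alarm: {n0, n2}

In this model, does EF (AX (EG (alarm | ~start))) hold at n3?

Sat(~start) = {n0, n3, n4}
Sat(alarm | ~start) = {n0, n2, n3, n4}
EG (alarm | ~start): greatest fixpoint, start Z0 = {n0, n2, n3, n4}, keep only states in Sat with some successor in Z. Already a fixed point.
Sat(EG (alarm | ~start)) = {n0, n2, n3, n4}
Sat(AX (EG (alarm | ~start))) = {s : every successor in {n0, n2, n3, n4}} = {n3, n4}
EF (AX (EG (alarm | ~start))): least fixpoint, start Z0 = {n3, n4}, add states with some successor in Z. Z1 = {n0, n2, n3, n4}; fixed.
Sat(EF (AX (EG (alarm | ~start)))) = {n0, n2, n3, n4}
n3 ∈ Sat(EF (AX (EG (alarm | ~start)))) = {n0, n2, n3, n4}, so the formula holds at n3.

Yes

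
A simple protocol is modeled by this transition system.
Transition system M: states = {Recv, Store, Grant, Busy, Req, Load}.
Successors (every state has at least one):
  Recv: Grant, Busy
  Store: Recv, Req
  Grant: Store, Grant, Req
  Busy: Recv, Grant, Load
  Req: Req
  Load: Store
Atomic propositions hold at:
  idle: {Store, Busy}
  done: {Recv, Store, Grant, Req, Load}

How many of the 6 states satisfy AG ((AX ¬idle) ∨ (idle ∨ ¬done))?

1

Sat(¬idle) = {Recv, Grant, Req, Load}
Sat(AX ¬idle) = {s : every successor in {Recv, Grant, Req, Load}} = {Store, Busy, Req}
Sat(¬done) = {Busy}
Sat(idle ∨ ¬done) = {Store, Busy}
Sat((AX ¬idle) ∨ (idle ∨ ¬done)) = {Store, Busy, Req}
AG ((AX ¬idle) ∨ (idle ∨ ¬done)): greatest fixpoint, start Z0 = {Store, Busy, Req}, keep only states in Sat with every successor in Z. Z1 = {Req}; fixed.
Sat(AG ((AX ¬idle) ∨ (idle ∨ ¬done))) = {Req}
|Sat(AG ((AX ¬idle) ∨ (idle ∨ ¬done)))| = |{Req}| = 1.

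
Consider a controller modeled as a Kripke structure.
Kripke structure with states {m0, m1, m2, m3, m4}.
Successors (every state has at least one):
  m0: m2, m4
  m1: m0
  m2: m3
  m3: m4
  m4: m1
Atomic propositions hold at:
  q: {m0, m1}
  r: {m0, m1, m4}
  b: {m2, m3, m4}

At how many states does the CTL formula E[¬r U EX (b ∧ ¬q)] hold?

3

Sat(¬r) = {m2, m3}
Sat(¬q) = {m2, m3, m4}
Sat(b ∧ ¬q) = {m2, m3, m4}
Sat(EX (b ∧ ¬q)) = {s : some successor in {m2, m3, m4}} = {m0, m2, m3}
E[¬r U EX (b ∧ ¬q)]: least fixpoint, start Z0 = Sat(EX (b ∧ ¬q)) = {m0, m2, m3}, add states in Sat(¬r) with some successor in Z. Already a fixed point.
Sat(E[¬r U EX (b ∧ ¬q)]) = {m0, m2, m3}
|Sat(E[¬r U EX (b ∧ ¬q)])| = |{m0, m2, m3}| = 3.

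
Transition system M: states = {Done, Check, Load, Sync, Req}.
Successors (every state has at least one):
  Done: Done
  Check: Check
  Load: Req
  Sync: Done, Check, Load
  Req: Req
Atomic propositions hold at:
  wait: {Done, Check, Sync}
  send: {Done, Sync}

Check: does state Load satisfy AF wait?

AF wait: least fixpoint, start Z0 = {Done, Check, Sync}, add states with every successor in Z. Already a fixed point.
Sat(AF wait) = {Done, Check, Sync}
Load ∉ Sat(AF wait) = {Done, Check, Sync}, so the formula does not hold at Load.

No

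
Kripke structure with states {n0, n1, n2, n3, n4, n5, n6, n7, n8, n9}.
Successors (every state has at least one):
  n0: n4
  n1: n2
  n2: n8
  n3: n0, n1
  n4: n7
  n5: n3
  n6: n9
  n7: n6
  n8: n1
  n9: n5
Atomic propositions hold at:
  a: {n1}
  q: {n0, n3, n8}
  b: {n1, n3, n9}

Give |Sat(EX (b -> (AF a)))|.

8

AF a: least fixpoint, start Z0 = {n1}, add states with every successor in Z. Z1 = {n1, n8}; Z2 = {n1, n2, n8}; fixed.
Sat(AF a) = {n1, n2, n8}
Sat(b -> (AF a)) = {n0, n1, n2, n4, n5, n6, n7, n8}
Sat(EX (b -> (AF a))) = {s : some successor in {n0, n1, n2, n4, n5, n6, n7, n8}} = {n0, n1, n2, n3, n4, n7, n8, n9}
|Sat(EX (b -> (AF a)))| = |{n0, n1, n2, n3, n4, n7, n8, n9}| = 8.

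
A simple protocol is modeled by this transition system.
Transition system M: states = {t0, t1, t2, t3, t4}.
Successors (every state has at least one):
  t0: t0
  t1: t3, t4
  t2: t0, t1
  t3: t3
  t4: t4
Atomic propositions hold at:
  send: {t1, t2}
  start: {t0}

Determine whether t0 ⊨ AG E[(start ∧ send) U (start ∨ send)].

Sat(start ∧ send) = ∅
Sat(start ∨ send) = {t0, t1, t2}
E[(start ∧ send) U (start ∨ send)]: least fixpoint, start Z0 = Sat((start ∨ send)) = {t0, t1, t2}, add states in Sat(start ∧ send) with some successor in Z. Already a fixed point.
Sat(E[(start ∧ send) U (start ∨ send)]) = {t0, t1, t2}
AG E[(start ∧ send) U (start ∨ send)]: greatest fixpoint, start Z0 = {t0, t1, t2}, keep only states in Sat with every successor in Z. Z1 = {t0, t2}; Z2 = {t0}; fixed.
Sat(AG E[(start ∧ send) U (start ∨ send)]) = {t0}
t0 ∈ Sat(AG E[(start ∧ send) U (start ∨ send)]) = {t0}, so the formula holds at t0.

Yes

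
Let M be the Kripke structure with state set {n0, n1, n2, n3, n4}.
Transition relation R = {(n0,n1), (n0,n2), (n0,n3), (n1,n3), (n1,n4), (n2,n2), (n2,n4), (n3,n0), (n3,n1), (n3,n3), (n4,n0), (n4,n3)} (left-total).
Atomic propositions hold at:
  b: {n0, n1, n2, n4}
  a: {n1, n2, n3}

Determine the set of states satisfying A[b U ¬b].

Sat(¬b) = {n3}
A[b U ¬b]: least fixpoint, start Z0 = Sat(¬b) = {n3}, add states in Sat(b) with every successor in Z. Already a fixed point.
Sat(A[b U ¬b]) = {n3}

{n3}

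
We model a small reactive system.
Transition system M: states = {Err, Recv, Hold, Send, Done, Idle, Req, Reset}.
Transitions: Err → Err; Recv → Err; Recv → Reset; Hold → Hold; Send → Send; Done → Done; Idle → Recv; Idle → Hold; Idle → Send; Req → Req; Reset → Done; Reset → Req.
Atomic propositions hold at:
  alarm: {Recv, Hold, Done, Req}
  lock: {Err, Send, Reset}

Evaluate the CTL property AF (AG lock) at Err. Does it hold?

Yes

AG lock: greatest fixpoint, start Z0 = {Err, Send, Reset}, keep only states in Sat with every successor in Z. Z1 = {Err, Send}; fixed.
Sat(AG lock) = {Err, Send}
AF (AG lock): least fixpoint, start Z0 = {Err, Send}, add states with every successor in Z. Already a fixed point.
Sat(AF (AG lock)) = {Err, Send}
Err ∈ Sat(AF (AG lock)) = {Err, Send}, so the formula holds at Err.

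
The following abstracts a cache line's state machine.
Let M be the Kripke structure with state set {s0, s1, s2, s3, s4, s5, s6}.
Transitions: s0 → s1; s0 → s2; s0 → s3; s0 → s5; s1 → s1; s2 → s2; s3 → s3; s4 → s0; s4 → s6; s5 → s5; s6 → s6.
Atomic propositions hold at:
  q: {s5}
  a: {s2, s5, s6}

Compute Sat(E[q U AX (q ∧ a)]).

{s5}

Sat(q ∧ a) = {s5}
Sat(AX (q ∧ a)) = {s : every successor in {s5}} = {s5}
E[q U AX (q ∧ a)]: least fixpoint, start Z0 = Sat(AX (q ∧ a)) = {s5}, add states in Sat(q) with some successor in Z. Already a fixed point.
Sat(E[q U AX (q ∧ a)]) = {s5}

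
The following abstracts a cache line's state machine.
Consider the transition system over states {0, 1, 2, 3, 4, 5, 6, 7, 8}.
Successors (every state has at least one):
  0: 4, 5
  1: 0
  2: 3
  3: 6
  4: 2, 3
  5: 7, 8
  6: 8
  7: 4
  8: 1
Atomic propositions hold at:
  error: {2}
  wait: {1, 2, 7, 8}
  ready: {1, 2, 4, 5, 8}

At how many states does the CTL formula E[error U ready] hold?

5

E[error U ready]: least fixpoint, start Z0 = Sat(ready) = {1, 2, 4, 5, 8}, add states in Sat(error) with some successor in Z. Already a fixed point.
Sat(E[error U ready]) = {1, 2, 4, 5, 8}
|Sat(E[error U ready])| = |{1, 2, 4, 5, 8}| = 5.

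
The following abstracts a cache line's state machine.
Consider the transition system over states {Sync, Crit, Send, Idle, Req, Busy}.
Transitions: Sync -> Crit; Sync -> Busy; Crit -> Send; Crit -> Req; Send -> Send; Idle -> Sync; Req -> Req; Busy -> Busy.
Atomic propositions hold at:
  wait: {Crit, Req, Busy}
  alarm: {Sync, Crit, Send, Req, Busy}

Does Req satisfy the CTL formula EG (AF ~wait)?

Sat(~wait) = {Sync, Send, Idle}
AF ~wait: least fixpoint, start Z0 = {Sync, Send, Idle}, add states with every successor in Z. Already a fixed point.
Sat(AF ~wait) = {Sync, Send, Idle}
EG (AF ~wait): greatest fixpoint, start Z0 = {Sync, Send, Idle}, keep only states in Sat with some successor in Z. Z1 = {Send, Idle}; Z2 = {Send}; fixed.
Sat(EG (AF ~wait)) = {Send}
Req ∉ Sat(EG (AF ~wait)) = {Send}, so the formula does not hold at Req.

No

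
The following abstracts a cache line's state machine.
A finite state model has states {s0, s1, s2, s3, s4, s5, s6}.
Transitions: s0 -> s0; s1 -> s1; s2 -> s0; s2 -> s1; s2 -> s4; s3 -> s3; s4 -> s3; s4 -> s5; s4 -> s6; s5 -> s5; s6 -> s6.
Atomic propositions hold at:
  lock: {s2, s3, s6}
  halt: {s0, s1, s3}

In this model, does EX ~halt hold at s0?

Sat(~halt) = {s2, s4, s5, s6}
Sat(EX ~halt) = {s : some successor in {s2, s4, s5, s6}} = {s2, s4, s5, s6}
s0 ∉ Sat(EX ~halt) = {s2, s4, s5, s6}, so the formula does not hold at s0.

No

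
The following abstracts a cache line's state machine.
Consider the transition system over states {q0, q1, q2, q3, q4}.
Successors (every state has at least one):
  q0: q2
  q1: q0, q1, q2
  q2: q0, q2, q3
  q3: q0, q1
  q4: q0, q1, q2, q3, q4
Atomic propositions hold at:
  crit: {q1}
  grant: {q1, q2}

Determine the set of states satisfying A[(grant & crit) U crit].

Sat(grant & crit) = {q1}
A[(grant & crit) U crit]: least fixpoint, start Z0 = Sat(crit) = {q1}, add states in Sat(grant & crit) with every successor in Z. Already a fixed point.
Sat(A[(grant & crit) U crit]) = {q1}

{q1}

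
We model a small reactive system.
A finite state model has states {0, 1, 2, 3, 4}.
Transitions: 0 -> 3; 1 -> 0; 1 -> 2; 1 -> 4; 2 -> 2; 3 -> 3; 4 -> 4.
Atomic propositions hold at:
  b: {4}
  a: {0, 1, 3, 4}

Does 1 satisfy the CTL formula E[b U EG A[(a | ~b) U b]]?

Sat(~b) = {0, 1, 2, 3}
Sat(a | ~b) = {0, 1, 2, 3, 4}
A[(a | ~b) U b]: least fixpoint, start Z0 = Sat(b) = {4}, add states in Sat(a | ~b) with every successor in Z. Already a fixed point.
Sat(A[(a | ~b) U b]) = {4}
EG A[(a | ~b) U b]: greatest fixpoint, start Z0 = {4}, keep only states in Sat with some successor in Z. Already a fixed point.
Sat(EG A[(a | ~b) U b]) = {4}
E[b U EG A[(a | ~b) U b]]: least fixpoint, start Z0 = Sat(EG A[(a | ~b) U b]) = {4}, add states in Sat(b) with some successor in Z. Already a fixed point.
Sat(E[b U EG A[(a | ~b) U b]]) = {4}
1 ∉ Sat(E[b U EG A[(a | ~b) U b]]) = {4}, so the formula does not hold at 1.

No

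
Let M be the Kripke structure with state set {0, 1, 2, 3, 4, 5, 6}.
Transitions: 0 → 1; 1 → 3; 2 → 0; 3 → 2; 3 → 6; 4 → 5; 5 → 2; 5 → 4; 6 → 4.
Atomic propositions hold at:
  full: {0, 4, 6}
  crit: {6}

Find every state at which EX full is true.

{2, 3, 5, 6}

Sat(EX full) = {s : some successor in {0, 4, 6}} = {2, 3, 5, 6}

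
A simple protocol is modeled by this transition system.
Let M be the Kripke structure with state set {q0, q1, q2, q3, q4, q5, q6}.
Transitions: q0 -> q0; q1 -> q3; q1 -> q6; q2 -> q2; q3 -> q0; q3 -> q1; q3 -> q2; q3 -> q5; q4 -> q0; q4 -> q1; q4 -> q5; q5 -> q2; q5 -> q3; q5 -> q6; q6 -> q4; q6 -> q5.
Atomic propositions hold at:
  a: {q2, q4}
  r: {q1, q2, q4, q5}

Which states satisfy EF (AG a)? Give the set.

{q1, q2, q3, q4, q5, q6}

AG a: greatest fixpoint, start Z0 = {q2, q4}, keep only states in Sat with every successor in Z. Z1 = {q2}; fixed.
Sat(AG a) = {q2}
EF (AG a): least fixpoint, start Z0 = {q2}, add states with some successor in Z. Z1 = {q2, q3, q5}; Z2 = {q1, q2, q3, q4, q5, q6}; fixed.
Sat(EF (AG a)) = {q1, q2, q3, q4, q5, q6}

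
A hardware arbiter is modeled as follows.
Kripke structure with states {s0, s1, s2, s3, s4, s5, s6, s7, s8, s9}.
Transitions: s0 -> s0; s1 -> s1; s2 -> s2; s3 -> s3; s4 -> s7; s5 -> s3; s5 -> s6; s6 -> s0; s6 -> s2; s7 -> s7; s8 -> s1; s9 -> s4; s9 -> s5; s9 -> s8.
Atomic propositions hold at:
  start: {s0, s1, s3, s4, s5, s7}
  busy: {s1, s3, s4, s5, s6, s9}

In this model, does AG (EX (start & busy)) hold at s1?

Yes

Sat(start & busy) = {s1, s3, s4, s5}
Sat(EX (start & busy)) = {s : some successor in {s1, s3, s4, s5}} = {s1, s3, s5, s8, s9}
AG (EX (start & busy)): greatest fixpoint, start Z0 = {s1, s3, s5, s8, s9}, keep only states in Sat with every successor in Z. Z1 = {s1, s3, s8}; fixed.
Sat(AG (EX (start & busy))) = {s1, s3, s8}
s1 ∈ Sat(AG (EX (start & busy))) = {s1, s3, s8}, so the formula holds at s1.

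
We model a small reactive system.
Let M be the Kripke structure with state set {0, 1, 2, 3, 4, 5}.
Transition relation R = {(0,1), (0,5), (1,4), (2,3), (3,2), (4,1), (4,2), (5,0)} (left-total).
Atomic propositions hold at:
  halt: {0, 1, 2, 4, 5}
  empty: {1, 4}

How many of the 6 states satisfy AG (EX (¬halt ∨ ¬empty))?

Sat(¬halt) = {3}
Sat(¬empty) = {0, 2, 3, 5}
Sat(¬halt ∨ ¬empty) = {0, 2, 3, 5}
Sat(EX (¬halt ∨ ¬empty)) = {s : some successor in {0, 2, 3, 5}} = {0, 2, 3, 4, 5}
AG (EX (¬halt ∨ ¬empty)): greatest fixpoint, start Z0 = {0, 2, 3, 4, 5}, keep only states in Sat with every successor in Z. Z1 = {2, 3, 5}; Z2 = {2, 3}; fixed.
Sat(AG (EX (¬halt ∨ ¬empty))) = {2, 3}
|Sat(AG (EX (¬halt ∨ ¬empty)))| = |{2, 3}| = 2.

2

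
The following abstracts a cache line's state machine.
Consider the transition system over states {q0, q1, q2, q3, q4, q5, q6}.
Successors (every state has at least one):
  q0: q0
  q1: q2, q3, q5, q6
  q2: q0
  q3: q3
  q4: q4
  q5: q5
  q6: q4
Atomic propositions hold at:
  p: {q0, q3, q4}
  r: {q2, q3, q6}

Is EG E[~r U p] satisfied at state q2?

Sat(~r) = {q0, q1, q4, q5}
E[~r U p]: least fixpoint, start Z0 = Sat(p) = {q0, q3, q4}, add states in Sat(~r) with some successor in Z. Z1 = {q0, q1, q3, q4}; fixed.
Sat(E[~r U p]) = {q0, q1, q3, q4}
EG E[~r U p]: greatest fixpoint, start Z0 = {q0, q1, q3, q4}, keep only states in Sat with some successor in Z. Already a fixed point.
Sat(EG E[~r U p]) = {q0, q1, q3, q4}
q2 ∉ Sat(EG E[~r U p]) = {q0, q1, q3, q4}, so the formula does not hold at q2.

No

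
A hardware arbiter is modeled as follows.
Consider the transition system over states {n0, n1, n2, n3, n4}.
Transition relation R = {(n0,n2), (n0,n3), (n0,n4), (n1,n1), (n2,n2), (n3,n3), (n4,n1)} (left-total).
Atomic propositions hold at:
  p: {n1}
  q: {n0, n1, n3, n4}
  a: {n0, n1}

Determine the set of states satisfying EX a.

{n1, n4}

Sat(EX a) = {s : some successor in {n0, n1}} = {n1, n4}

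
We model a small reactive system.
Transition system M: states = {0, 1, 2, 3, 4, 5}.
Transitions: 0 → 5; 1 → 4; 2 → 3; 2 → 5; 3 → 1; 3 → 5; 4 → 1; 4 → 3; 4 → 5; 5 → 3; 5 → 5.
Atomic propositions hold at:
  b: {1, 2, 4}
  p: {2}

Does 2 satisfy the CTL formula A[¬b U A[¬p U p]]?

Sat(¬b) = {0, 3, 5}
Sat(¬p) = {0, 1, 3, 4, 5}
A[¬p U p]: least fixpoint, start Z0 = Sat(p) = {2}, add states in Sat(¬p) with every successor in Z. Already a fixed point.
Sat(A[¬p U p]) = {2}
A[¬b U A[¬p U p]]: least fixpoint, start Z0 = Sat(A[¬p U p]) = {2}, add states in Sat(¬b) with every successor in Z. Already a fixed point.
Sat(A[¬b U A[¬p U p]]) = {2}
2 ∈ Sat(A[¬b U A[¬p U p]]) = {2}, so the formula holds at 2.

Yes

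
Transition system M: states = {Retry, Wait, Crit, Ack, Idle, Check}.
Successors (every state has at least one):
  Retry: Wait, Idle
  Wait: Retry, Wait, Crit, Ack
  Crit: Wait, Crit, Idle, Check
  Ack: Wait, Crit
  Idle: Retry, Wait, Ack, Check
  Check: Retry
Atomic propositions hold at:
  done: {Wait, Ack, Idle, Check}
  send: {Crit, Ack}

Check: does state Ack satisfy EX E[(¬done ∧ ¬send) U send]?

Sat(¬done) = {Retry, Crit}
Sat(¬send) = {Retry, Wait, Idle, Check}
Sat(¬done ∧ ¬send) = {Retry}
E[(¬done ∧ ¬send) U send]: least fixpoint, start Z0 = Sat(send) = {Crit, Ack}, add states in Sat(¬done ∧ ¬send) with some successor in Z. Already a fixed point.
Sat(E[(¬done ∧ ¬send) U send]) = {Crit, Ack}
Sat(EX E[(¬done ∧ ¬send) U send]) = {s : some successor in {Crit, Ack}} = {Wait, Crit, Ack, Idle}
Ack ∈ Sat(EX E[(¬done ∧ ¬send) U send]) = {Wait, Crit, Ack, Idle}, so the formula holds at Ack.

Yes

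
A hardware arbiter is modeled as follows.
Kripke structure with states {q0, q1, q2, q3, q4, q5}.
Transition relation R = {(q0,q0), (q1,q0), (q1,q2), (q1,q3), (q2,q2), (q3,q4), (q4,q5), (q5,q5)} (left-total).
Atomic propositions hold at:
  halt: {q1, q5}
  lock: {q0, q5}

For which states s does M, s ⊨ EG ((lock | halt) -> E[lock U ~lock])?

{q1, q2}

Sat(lock | halt) = {q0, q1, q5}
Sat(~lock) = {q1, q2, q3, q4}
E[lock U ~lock]: least fixpoint, start Z0 = Sat(~lock) = {q1, q2, q3, q4}, add states in Sat(lock) with some successor in Z. Already a fixed point.
Sat(E[lock U ~lock]) = {q1, q2, q3, q4}
Sat((lock | halt) -> E[lock U ~lock]) = {q1, q2, q3, q4}
EG ((lock | halt) -> E[lock U ~lock]): greatest fixpoint, start Z0 = {q1, q2, q3, q4}, keep only states in Sat with some successor in Z. Z1 = {q1, q2, q3}; Z2 = {q1, q2}; fixed.
Sat(EG ((lock | halt) -> E[lock U ~lock])) = {q1, q2}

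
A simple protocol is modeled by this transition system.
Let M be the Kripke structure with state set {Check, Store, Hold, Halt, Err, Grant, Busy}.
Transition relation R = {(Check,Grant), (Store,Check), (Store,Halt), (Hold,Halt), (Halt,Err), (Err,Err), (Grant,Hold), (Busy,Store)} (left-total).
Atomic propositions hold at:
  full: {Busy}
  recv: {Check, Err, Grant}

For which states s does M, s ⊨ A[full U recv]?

{Check, Err, Grant}

A[full U recv]: least fixpoint, start Z0 = Sat(recv) = {Check, Err, Grant}, add states in Sat(full) with every successor in Z. Already a fixed point.
Sat(A[full U recv]) = {Check, Err, Grant}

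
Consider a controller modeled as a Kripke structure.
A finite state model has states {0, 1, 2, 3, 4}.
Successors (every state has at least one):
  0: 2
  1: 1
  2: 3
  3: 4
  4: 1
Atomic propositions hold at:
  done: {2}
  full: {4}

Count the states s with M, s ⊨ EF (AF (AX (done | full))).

3

Sat(done | full) = {2, 4}
Sat(AX (done | full)) = {s : every successor in {2, 4}} = {0, 3}
AF (AX (done | full)): least fixpoint, start Z0 = {0, 3}, add states with every successor in Z. Z1 = {0, 2, 3}; fixed.
Sat(AF (AX (done | full))) = {0, 2, 3}
EF (AF (AX (done | full))): least fixpoint, start Z0 = {0, 2, 3}, add states with some successor in Z. Already a fixed point.
Sat(EF (AF (AX (done | full)))) = {0, 2, 3}
|Sat(EF (AF (AX (done | full))))| = |{0, 2, 3}| = 3.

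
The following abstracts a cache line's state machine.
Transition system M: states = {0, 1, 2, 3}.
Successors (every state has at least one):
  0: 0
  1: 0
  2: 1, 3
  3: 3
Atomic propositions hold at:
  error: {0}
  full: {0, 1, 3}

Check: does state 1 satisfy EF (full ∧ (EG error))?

Yes

EG error: greatest fixpoint, start Z0 = {0}, keep only states in Sat with some successor in Z. Already a fixed point.
Sat(EG error) = {0}
Sat(full ∧ (EG error)) = {0}
EF (full ∧ (EG error)): least fixpoint, start Z0 = {0}, add states with some successor in Z. Z1 = {0, 1}; Z2 = {0, 1, 2}; fixed.
Sat(EF (full ∧ (EG error))) = {0, 1, 2}
1 ∈ Sat(EF (full ∧ (EG error))) = {0, 1, 2}, so the formula holds at 1.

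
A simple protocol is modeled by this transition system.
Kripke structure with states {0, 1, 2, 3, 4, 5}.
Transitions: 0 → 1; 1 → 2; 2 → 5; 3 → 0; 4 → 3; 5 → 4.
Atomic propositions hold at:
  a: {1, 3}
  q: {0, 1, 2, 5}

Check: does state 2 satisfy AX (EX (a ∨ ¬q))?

Sat(¬q) = {3, 4}
Sat(a ∨ ¬q) = {1, 3, 4}
Sat(EX (a ∨ ¬q)) = {s : some successor in {1, 3, 4}} = {0, 4, 5}
Sat(AX (EX (a ∨ ¬q))) = {s : every successor in {0, 4, 5}} = {2, 3, 5}
2 ∈ Sat(AX (EX (a ∨ ¬q))) = {2, 3, 5}, so the formula holds at 2.

Yes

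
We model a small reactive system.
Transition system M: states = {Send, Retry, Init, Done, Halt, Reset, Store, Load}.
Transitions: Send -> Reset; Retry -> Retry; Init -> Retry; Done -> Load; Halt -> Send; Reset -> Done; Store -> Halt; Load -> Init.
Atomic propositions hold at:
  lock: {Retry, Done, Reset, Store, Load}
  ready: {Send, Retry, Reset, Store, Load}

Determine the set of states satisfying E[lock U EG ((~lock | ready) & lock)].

{Retry}

Sat(~lock) = {Send, Init, Halt}
Sat(~lock | ready) = {Send, Retry, Init, Halt, Reset, Store, Load}
Sat((~lock | ready) & lock) = {Retry, Reset, Store, Load}
EG ((~lock | ready) & lock): greatest fixpoint, start Z0 = {Retry, Reset, Store, Load}, keep only states in Sat with some successor in Z. Z1 = {Retry}; fixed.
Sat(EG ((~lock | ready) & lock)) = {Retry}
E[lock U EG ((~lock | ready) & lock)]: least fixpoint, start Z0 = Sat(EG ((~lock | ready) & lock)) = {Retry}, add states in Sat(lock) with some successor in Z. Already a fixed point.
Sat(E[lock U EG ((~lock | ready) & lock)]) = {Retry}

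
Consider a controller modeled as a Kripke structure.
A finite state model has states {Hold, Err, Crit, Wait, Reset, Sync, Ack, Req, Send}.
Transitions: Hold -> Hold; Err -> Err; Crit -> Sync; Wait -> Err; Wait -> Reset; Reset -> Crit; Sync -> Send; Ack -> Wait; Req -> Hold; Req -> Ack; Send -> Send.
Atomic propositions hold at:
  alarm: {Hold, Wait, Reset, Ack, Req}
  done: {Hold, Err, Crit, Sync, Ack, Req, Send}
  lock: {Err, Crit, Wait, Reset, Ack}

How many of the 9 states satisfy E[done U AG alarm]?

2

AG alarm: greatest fixpoint, start Z0 = {Hold, Wait, Reset, Ack, Req}, keep only states in Sat with every successor in Z. Z1 = {Hold, Ack, Req}; Z2 = {Hold, Req}; Z3 = {Hold}; fixed.
Sat(AG alarm) = {Hold}
E[done U AG alarm]: least fixpoint, start Z0 = Sat(AG alarm) = {Hold}, add states in Sat(done) with some successor in Z. Z1 = {Hold, Req}; fixed.
Sat(E[done U AG alarm]) = {Hold, Req}
|Sat(E[done U AG alarm])| = |{Hold, Req}| = 2.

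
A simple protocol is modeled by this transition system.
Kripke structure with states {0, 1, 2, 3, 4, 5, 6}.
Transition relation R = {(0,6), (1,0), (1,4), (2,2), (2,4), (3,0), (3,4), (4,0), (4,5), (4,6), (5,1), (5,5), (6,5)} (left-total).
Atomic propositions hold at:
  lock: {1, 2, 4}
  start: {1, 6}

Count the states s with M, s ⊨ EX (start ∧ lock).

1

Sat(start ∧ lock) = {1}
Sat(EX (start ∧ lock)) = {s : some successor in {1}} = {5}
|Sat(EX (start ∧ lock))| = |{5}| = 1.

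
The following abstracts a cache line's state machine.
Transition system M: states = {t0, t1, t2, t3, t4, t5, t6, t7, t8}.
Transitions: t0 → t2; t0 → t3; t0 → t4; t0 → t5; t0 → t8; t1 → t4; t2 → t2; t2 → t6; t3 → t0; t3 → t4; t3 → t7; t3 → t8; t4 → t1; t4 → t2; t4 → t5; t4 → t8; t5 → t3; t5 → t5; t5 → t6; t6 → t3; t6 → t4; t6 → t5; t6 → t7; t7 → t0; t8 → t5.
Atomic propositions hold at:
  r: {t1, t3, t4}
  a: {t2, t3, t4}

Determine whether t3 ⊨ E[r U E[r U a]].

Yes

E[r U a]: least fixpoint, start Z0 = Sat(a) = {t2, t3, t4}, add states in Sat(r) with some successor in Z. Z1 = {t1, t2, t3, t4}; fixed.
Sat(E[r U a]) = {t1, t2, t3, t4}
E[r U E[r U a]]: least fixpoint, start Z0 = Sat(E[r U a]) = {t1, t2, t3, t4}, add states in Sat(r) with some successor in Z. Already a fixed point.
Sat(E[r U E[r U a]]) = {t1, t2, t3, t4}
t3 ∈ Sat(E[r U E[r U a]]) = {t1, t2, t3, t4}, so the formula holds at t3.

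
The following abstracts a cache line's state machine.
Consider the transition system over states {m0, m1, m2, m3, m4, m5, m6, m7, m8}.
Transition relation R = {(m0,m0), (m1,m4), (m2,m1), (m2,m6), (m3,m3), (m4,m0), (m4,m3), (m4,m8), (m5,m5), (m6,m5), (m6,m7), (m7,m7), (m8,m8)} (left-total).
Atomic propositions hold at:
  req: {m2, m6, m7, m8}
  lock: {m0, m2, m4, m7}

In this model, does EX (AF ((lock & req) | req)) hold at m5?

Sat(lock & req) = {m2, m7}
Sat((lock & req) | req) = {m2, m6, m7, m8}
AF ((lock & req) | req): least fixpoint, start Z0 = {m2, m6, m7, m8}, add states with every successor in Z. Already a fixed point.
Sat(AF ((lock & req) | req)) = {m2, m6, m7, m8}
Sat(EX (AF ((lock & req) | req))) = {s : some successor in {m2, m6, m7, m8}} = {m2, m4, m6, m7, m8}
m5 ∉ Sat(EX (AF ((lock & req) | req))) = {m2, m4, m6, m7, m8}, so the formula does not hold at m5.

No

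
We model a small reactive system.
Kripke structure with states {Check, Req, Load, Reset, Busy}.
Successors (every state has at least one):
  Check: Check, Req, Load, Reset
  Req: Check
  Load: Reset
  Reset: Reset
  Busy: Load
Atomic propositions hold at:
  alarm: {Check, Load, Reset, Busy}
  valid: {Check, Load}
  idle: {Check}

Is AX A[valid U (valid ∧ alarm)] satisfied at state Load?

Sat(valid ∧ alarm) = {Check, Load}
A[valid U (valid ∧ alarm)]: least fixpoint, start Z0 = Sat((valid ∧ alarm)) = {Check, Load}, add states in Sat(valid) with every successor in Z. Already a fixed point.
Sat(A[valid U (valid ∧ alarm)]) = {Check, Load}
Sat(AX A[valid U (valid ∧ alarm)]) = {s : every successor in {Check, Load}} = {Req, Busy}
Load ∉ Sat(AX A[valid U (valid ∧ alarm)]) = {Req, Busy}, so the formula does not hold at Load.

No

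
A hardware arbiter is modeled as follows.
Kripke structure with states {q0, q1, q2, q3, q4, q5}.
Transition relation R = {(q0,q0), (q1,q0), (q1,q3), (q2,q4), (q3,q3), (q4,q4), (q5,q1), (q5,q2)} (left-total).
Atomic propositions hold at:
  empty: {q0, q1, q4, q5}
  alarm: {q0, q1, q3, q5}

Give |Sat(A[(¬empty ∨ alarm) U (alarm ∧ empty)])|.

Sat(¬empty) = {q2, q3}
Sat(¬empty ∨ alarm) = {q0, q1, q2, q3, q5}
Sat(alarm ∧ empty) = {q0, q1, q5}
A[(¬empty ∨ alarm) U (alarm ∧ empty)]: least fixpoint, start Z0 = Sat((alarm ∧ empty)) = {q0, q1, q5}, add states in Sat(¬empty ∨ alarm) with every successor in Z. Already a fixed point.
Sat(A[(¬empty ∨ alarm) U (alarm ∧ empty)]) = {q0, q1, q5}
|Sat(A[(¬empty ∨ alarm) U (alarm ∧ empty)])| = |{q0, q1, q5}| = 3.

3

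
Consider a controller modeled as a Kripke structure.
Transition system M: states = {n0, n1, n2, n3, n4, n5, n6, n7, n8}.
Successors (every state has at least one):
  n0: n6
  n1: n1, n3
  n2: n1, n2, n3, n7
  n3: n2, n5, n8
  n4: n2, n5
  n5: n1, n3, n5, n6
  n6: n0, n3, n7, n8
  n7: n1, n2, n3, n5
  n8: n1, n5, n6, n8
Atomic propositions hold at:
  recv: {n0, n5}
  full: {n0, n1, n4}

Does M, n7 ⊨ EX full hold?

Yes

Sat(EX full) = {s : some successor in {n0, n1, n4}} = {n1, n2, n5, n6, n7, n8}
n7 ∈ Sat(EX full) = {n1, n2, n5, n6, n7, n8}, so the formula holds at n7.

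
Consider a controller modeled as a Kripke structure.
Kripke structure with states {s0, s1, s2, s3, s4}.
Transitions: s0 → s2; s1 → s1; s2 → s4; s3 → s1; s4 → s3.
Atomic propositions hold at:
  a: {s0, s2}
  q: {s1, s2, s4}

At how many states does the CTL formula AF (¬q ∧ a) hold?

Sat(¬q) = {s0, s3}
Sat(¬q ∧ a) = {s0}
AF (¬q ∧ a): least fixpoint, start Z0 = {s0}, add states with every successor in Z. Already a fixed point.
Sat(AF (¬q ∧ a)) = {s0}
|Sat(AF (¬q ∧ a))| = |{s0}| = 1.

1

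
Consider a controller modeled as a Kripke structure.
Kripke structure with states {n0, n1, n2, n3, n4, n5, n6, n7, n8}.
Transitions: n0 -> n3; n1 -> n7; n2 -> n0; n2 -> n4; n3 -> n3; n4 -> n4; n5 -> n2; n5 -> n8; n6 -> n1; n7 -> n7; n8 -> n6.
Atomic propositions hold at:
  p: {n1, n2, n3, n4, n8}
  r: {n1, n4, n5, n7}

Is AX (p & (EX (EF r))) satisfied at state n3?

No

EF r: least fixpoint, start Z0 = {n1, n4, n5, n7}, add states with some successor in Z. Z1 = {n1, n2, n4, n5, n6, n7}; Z2 = {n1, n2, n4, n5, n6, n7, n8}; fixed.
Sat(EF r) = {n1, n2, n4, n5, n6, n7, n8}
Sat(EX (EF r)) = {s : some successor in {n1, n2, n4, n5, n6, n7, n8}} = {n1, n2, n4, n5, n6, n7, n8}
Sat(p & (EX (EF r))) = {n1, n2, n4, n8}
Sat(AX (p & (EX (EF r)))) = {s : every successor in {n1, n2, n4, n8}} = {n4, n5, n6}
n3 ∉ Sat(AX (p & (EX (EF r)))) = {n4, n5, n6}, so the formula does not hold at n3.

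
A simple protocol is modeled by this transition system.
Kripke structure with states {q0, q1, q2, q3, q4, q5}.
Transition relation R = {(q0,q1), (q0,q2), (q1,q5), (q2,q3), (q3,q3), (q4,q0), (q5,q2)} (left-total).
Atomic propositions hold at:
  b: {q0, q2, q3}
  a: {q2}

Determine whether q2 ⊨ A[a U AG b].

AG b: greatest fixpoint, start Z0 = {q0, q2, q3}, keep only states in Sat with every successor in Z. Z1 = {q2, q3}; fixed.
Sat(AG b) = {q2, q3}
A[a U AG b]: least fixpoint, start Z0 = Sat(AG b) = {q2, q3}, add states in Sat(a) with every successor in Z. Already a fixed point.
Sat(A[a U AG b]) = {q2, q3}
q2 ∈ Sat(A[a U AG b]) = {q2, q3}, so the formula holds at q2.

Yes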